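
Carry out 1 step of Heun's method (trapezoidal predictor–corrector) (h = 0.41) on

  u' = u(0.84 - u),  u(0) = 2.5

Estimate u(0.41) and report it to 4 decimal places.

1.6560

Heun: k1 = f(t_n, u_n); k2 = f(t_n + h, u_n + h·k1); u_{n+1} = u_n + (h/2)·(k1 + k2).
t=0.000000, u=2.500000:
  k1 = f(0.000000, 2.500000) = -4.150000
  k2 = f(0.410000, 0.798500) = 0.033138
  u ← 2.500000 + (0.41/2)·(-4.150000 + 0.033138) = 1.656043
u(0.41) ≈ 1.6560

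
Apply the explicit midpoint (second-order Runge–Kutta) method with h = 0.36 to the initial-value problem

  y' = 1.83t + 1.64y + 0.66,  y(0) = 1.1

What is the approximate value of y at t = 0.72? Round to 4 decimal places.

4.9114

Midpoint: k1 = f(t_n, y_n); k2 = f(t_n + h/2, y_n + (h/2)·k1); y_{n+1} = y_n + h·k2.
t=0.000000, y=1.100000:
  k1 = f(0.000000, 1.100000) = 2.464000
  k2 = f(0.180000, 1.543520) = 3.520773
  y ← 1.100000 + 0.36·3.520773 = 2.367478
t=0.360000, y=2.367478:
  k1 = f(0.360000, 2.367478) = 5.201464
  k2 = f(0.540000, 3.303742) = 7.066337
  y ← 2.367478 + 0.36·7.066337 = 4.911359
y(0.72) ≈ 4.9114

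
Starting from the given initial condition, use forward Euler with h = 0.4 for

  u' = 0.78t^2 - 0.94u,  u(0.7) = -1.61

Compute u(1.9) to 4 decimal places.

Euler: u_{n+1} = u_n + h·f(t_n, u_n).
t=0.700000, u=-1.610000: f=1.895600 → u ← -1.610000 + 0.4·1.895600 = -0.851760
t=1.100000, u=-0.851760: f=1.744454 → u ← -0.851760 + 0.4·1.744454 = -0.153978
t=1.500000, u=-0.153978: f=1.899740 → u ← -0.153978 + 0.4·1.899740 = 0.605918
u(1.9) ≈ 0.6059

0.6059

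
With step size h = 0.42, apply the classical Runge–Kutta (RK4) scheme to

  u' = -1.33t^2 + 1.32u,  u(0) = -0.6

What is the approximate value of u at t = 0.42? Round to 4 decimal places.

RK4: k1 = f(t_n, u_n); k2 = f(t_n + h/2, u_n + (h/2)·k1); k3 = f(t_n + h/2, u_n + (h/2)·k2); k4 = f(t_n + h, u_n + h·k3); u_{n+1} = u_n + (h/6)·(k1 + 2k2 + 2k3 + k4).
t=0.000000, u=-0.600000:
  k1 = f(0.000000, -0.600000) = -0.792000
  k2 = f(0.210000, -0.766320) = -1.070195
  k3 = f(0.210000, -0.824741) = -1.147311
  k4 = f(0.420000, -1.081871) = -1.662681
  u ← -0.600000 + (0.42/6)·(k1 + 2k2 + 2k3 + k4) = -1.082279
u(0.42) ≈ -1.0823

-1.0823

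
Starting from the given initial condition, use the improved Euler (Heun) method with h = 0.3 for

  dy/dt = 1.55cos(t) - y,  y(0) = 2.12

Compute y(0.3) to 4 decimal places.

Heun: k1 = f(t_n, y_n); k2 = f(t_n + h, y_n + h·k1); y_{n+1} = y_n + (h/2)·(k1 + k2).
t=0.000000, y=2.120000:
  k1 = f(0.000000, 2.120000) = -0.570000
  k2 = f(0.300000, 1.949000) = -0.468228
  y ← 2.120000 + (0.3/2)·(-0.570000 + (-0.468228)) = 1.964266
y(0.3) ≈ 1.9643

1.9643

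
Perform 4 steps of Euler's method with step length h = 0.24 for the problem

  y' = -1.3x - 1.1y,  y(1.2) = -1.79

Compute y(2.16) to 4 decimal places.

-1.9027

Euler: y_{n+1} = y_n + h·f(x_n, y_n).
x=1.200000, y=-1.790000: f=0.409000 → y ← -1.790000 + 0.24·0.409000 = -1.691840
x=1.440000, y=-1.691840: f=-0.010976 → y ← -1.691840 + 0.24·(-0.010976) = -1.694474
x=1.680000, y=-1.694474: f=-0.320078 → y ← -1.694474 + 0.24·(-0.320078) = -1.771293
x=1.920000, y=-1.771293: f=-0.547578 → y ← -1.771293 + 0.24·(-0.547578) = -1.902712
y(2.16) ≈ -1.9027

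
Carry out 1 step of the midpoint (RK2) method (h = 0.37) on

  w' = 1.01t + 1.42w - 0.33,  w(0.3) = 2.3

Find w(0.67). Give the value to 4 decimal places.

3.8824

Midpoint: k1 = f(t_n, w_n); k2 = f(t_n + h/2, w_n + (h/2)·k1); w_{n+1} = w_n + h·k2.
t=0.300000, w=2.300000:
  k1 = f(0.300000, 2.300000) = 3.239000
  k2 = f(0.485000, 2.899215) = 4.276735
  w ← 2.300000 + 0.37·4.276735 = 3.882392
w(0.67) ≈ 3.8824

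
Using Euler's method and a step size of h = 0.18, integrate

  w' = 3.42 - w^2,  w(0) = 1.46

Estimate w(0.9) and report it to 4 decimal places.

1.8471

Euler: w_{n+1} = w_n + h·f(t_n, w_n).
t=0.000000, w=1.460000: f=1.288400 → w ← 1.460000 + 0.18·1.288400 = 1.691912
t=0.180000, w=1.691912: f=0.557434 → w ← 1.691912 + 0.18·0.557434 = 1.792250
t=0.360000, w=1.792250: f=0.207840 → w ← 1.792250 + 0.18·0.207840 = 1.829661
t=0.540000, w=1.829661: f=0.072340 → w ← 1.829661 + 0.18·0.072340 = 1.842682
t=0.720000, w=1.842682: f=0.024522 → w ← 1.842682 + 0.18·0.024522 = 1.847096
w(0.9) ≈ 1.8471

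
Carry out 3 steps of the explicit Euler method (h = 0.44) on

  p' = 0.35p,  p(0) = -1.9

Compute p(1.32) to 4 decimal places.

Euler: p_{n+1} = p_n + h·f(s_n, p_n).
s=0.000000, p=-1.900000: f=-0.665000 → p ← -1.900000 + 0.44·(-0.665000) = -2.192600
s=0.440000, p=-2.192600: f=-0.767410 → p ← -2.192600 + 0.44·(-0.767410) = -2.530260
s=0.880000, p=-2.530260: f=-0.885591 → p ← -2.530260 + 0.44·(-0.885591) = -2.919921
p(1.32) ≈ -2.9199

-2.9199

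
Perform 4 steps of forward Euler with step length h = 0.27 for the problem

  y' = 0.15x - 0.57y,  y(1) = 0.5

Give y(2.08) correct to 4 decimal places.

Euler: y_{n+1} = y_n + h·f(x_n, y_n).
x=1.000000, y=0.500000: f=-0.135000 → y ← 0.500000 + 0.27·(-0.135000) = 0.463550
x=1.270000, y=0.463550: f=-0.073723 → y ← 0.463550 + 0.27·(-0.073723) = 0.443645
x=1.540000, y=0.443645: f=-0.021877 → y ← 0.443645 + 0.27·(-0.021877) = 0.437738
x=1.810000, y=0.437738: f=0.021989 → y ← 0.437738 + 0.27·0.021989 = 0.443675
y(2.08) ≈ 0.4437

0.4437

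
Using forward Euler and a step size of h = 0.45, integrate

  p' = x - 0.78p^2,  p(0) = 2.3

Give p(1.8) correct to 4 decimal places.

1.2099

Euler: p_{n+1} = p_n + h·f(x_n, p_n).
x=0.000000, p=2.300000: f=-4.126200 → p ← 2.300000 + 0.45·(-4.126200) = 0.443210
x=0.450000, p=0.443210: f=0.296781 → p ← 0.443210 + 0.45·0.296781 = 0.576761
x=0.900000, p=0.576761: f=0.640530 → p ← 0.576761 + 0.45·0.640530 = 0.865000
x=1.350000, p=0.865000: f=0.766385 → p ← 0.865000 + 0.45·0.766385 = 1.209873
p(1.8) ≈ 1.2099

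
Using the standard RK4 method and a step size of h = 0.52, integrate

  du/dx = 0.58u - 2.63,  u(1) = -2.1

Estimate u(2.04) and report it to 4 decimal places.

-7.5927

RK4: k1 = f(x_n, u_n); k2 = f(x_n + h/2, u_n + (h/2)·k1); k3 = f(x_n + h/2, u_n + (h/2)·k2); k4 = f(x_n + h, u_n + h·k3); u_{n+1} = u_n + (h/6)·(k1 + 2k2 + 2k3 + k4).
x=1.000000, u=-2.100000:
  k1 = f(1.000000, -2.100000) = -3.848000
  k2 = f(1.260000, -3.100480) = -4.428278
  k3 = f(1.260000, -3.251352) = -4.515784
  k4 = f(1.520000, -4.448208) = -5.209961
  u ← -2.100000 + (0.52/6)·(k1 + 2k2 + 2k3 + k4) = -4.435327
x=1.520000, u=-4.435327:
  k1 = f(1.520000, -4.435327) = -5.202490
  k2 = f(1.780000, -5.787975) = -5.987025
  k3 = f(1.780000, -5.991954) = -6.105333
  k4 = f(2.040000, -7.610101) = -7.043858
  u ← -4.435327 + (0.52/6)·(k1 + 2k2 + 2k3 + k4) = -7.592687
u(2.04) ≈ -7.5927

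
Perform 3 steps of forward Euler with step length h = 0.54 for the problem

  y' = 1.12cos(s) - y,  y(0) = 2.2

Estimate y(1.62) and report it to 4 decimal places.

Euler: y_{n+1} = y_n + h·f(s_n, y_n).
s=0.000000, y=2.200000: f=-1.080000 → y ← 2.200000 + 0.54·(-1.080000) = 1.616800
s=0.540000, y=1.616800: f=-0.656166 → y ← 1.616800 + 0.54·(-0.656166) = 1.262470
s=1.080000, y=1.262470: f=-0.734582 → y ← 1.262470 + 0.54·(-0.734582) = 0.865796
y(1.62) ≈ 0.8658

0.8658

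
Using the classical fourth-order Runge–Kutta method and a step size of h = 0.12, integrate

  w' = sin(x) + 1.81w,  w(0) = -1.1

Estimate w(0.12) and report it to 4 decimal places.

RK4: k1 = f(x_n, w_n); k2 = f(x_n + h/2, w_n + (h/2)·k1); k3 = f(x_n + h/2, w_n + (h/2)·k2); k4 = f(x_n + h, w_n + h·k3); w_{n+1} = w_n + (h/6)·(k1 + 2k2 + 2k3 + k4).
x=0.000000, w=-1.100000:
  k1 = f(0.000000, -1.100000) = -1.991000
  k2 = f(0.060000, -1.219460) = -2.147259
  k3 = f(0.060000, -1.228836) = -2.164228
  k4 = f(0.120000, -1.359707) = -2.341358
  w ← -1.100000 + (0.12/6)·(k1 + 2k2 + 2k3 + k4) = -1.359107
w(0.12) ≈ -1.3591

-1.3591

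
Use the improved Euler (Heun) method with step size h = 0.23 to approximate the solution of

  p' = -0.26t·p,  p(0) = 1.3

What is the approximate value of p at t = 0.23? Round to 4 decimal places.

1.2911

Heun: k1 = f(t_n, p_n); k2 = f(t_n + h, p_n + h·k1); p_{n+1} = p_n + (h/2)·(k1 + k2).
t=0.000000, p=1.300000:
  k1 = f(0.000000, 1.300000) = 0.000000
  k2 = f(0.230000, 1.300000) = -0.077740
  p ← 1.300000 + (0.23/2)·(0.000000 + (-0.077740)) = 1.291060
p(0.23) ≈ 1.2911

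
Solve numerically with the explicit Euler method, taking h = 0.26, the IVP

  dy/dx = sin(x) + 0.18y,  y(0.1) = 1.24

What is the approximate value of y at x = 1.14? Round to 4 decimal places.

1.9776

Euler: y_{n+1} = y_n + h·f(x_n, y_n).
x=0.100000, y=1.240000: f=0.323033 → y ← 1.240000 + 0.26·0.323033 = 1.323989
x=0.360000, y=1.323989: f=0.590592 → y ← 1.323989 + 0.26·0.590592 = 1.477543
x=0.620000, y=1.477543: f=0.846993 → y ← 1.477543 + 0.26·0.846993 = 1.697761
x=0.880000, y=1.697761: f=1.076336 → y ← 1.697761 + 0.26·1.076336 = 1.977608
y(1.14) ≈ 1.9776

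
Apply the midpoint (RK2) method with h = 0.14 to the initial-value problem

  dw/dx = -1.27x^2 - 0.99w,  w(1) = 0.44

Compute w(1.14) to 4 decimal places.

0.1920

Midpoint: k1 = f(x_n, w_n); k2 = f(x_n + h/2, w_n + (h/2)·k1); w_{n+1} = w_n + h·k2.
x=1.000000, w=0.440000:
  k1 = f(1.000000, 0.440000) = -1.705600
  k2 = f(1.070000, 0.320608) = -1.771425
  w ← 0.440000 + 0.14·(-1.771425) = 0.192001
w(1.14) ≈ 0.1920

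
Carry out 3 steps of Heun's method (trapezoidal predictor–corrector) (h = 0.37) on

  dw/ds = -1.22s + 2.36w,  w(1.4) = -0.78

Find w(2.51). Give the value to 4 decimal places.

Heun: k1 = f(s_n, w_n); k2 = f(s_n + h, w_n + h·k1); w_{n+1} = w_n + (h/2)·(k1 + k2).
s=1.400000, w=-0.780000:
  k1 = f(1.400000, -0.780000) = -3.548800
  k2 = f(1.770000, -2.093056) = -7.099012
  w ← -0.780000 + (0.37/2)·(-3.548800 + (-7.099012)) = -2.749845
s=1.770000, w=-2.749845:
  k1 = f(1.770000, -2.749845) = -8.649035
  k2 = f(2.140000, -5.949988) = -16.652772
  w ← -2.749845 + (0.37/2)·(-8.649035 + (-16.652772)) = -7.430679
s=2.140000, w=-7.430679:
  k1 = f(2.140000, -7.430679) = -20.147204
  k2 = f(2.510000, -14.885145) = -38.191142
  w ← -7.430679 + (0.37/2)·(-20.147204 + (-38.191142)) = -18.223273
w(2.51) ≈ -18.2233

-18.2233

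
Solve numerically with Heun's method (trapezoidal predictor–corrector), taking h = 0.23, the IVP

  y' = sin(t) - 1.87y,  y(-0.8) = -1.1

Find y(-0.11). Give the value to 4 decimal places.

-0.4509

Heun: k1 = f(t_n, y_n); k2 = f(t_n + h, y_n + h·k1); y_{n+1} = y_n + (h/2)·(k1 + k2).
t=-0.800000, y=-1.100000:
  k1 = f(-0.800000, -1.100000) = 1.339644
  k2 = f(-0.570000, -0.791882) = 0.941187
  y ← -1.100000 + (0.23/2)·(1.339644 + 0.941187) = -0.837704
t=-0.570000, y=-0.837704:
  k1 = f(-0.570000, -0.837704) = 1.026875
  k2 = f(-0.340000, -0.601523) = 0.791361
  y ← -0.837704 + (0.23/2)·(1.026875 + 0.791361) = -0.628607
t=-0.340000, y=-0.628607:
  k1 = f(-0.340000, -0.628607) = 0.842008
  k2 = f(-0.110000, -0.434945) = 0.703569
  y ← -0.628607 + (0.23/2)·(0.842008 + 0.703569) = -0.450866
y(-0.11) ≈ -0.4509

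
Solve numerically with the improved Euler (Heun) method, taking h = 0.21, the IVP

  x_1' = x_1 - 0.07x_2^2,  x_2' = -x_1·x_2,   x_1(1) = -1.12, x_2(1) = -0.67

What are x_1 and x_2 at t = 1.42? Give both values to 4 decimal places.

-1.7271, -1.1925

Heun on (x_1,x_2): k1 = f(t_n, state_n); k2 = f(t_n + h, state_n + h·k1); state_{n+1} = state_n + (h/2)·(k1 + k2).
1.000000: (-1.120000, -0.670000)
  k1 = (-1.151423, -0.750400)
  predictor → (-1.361799, -0.827584)
  k2 = (-1.409741, -1.127003)
  → (-1.388922, -0.867127)
1.210000: (-1.388922, -0.867127)
  k1 = (-1.441556, -1.204372)
  predictor → (-1.691649, -1.120046)
  k2 = (-1.779464, -1.894724)
  → (-1.727129, -1.192532)
(x_1(1.42), x_2(1.42)) ≈ (-1.7271, -1.1925)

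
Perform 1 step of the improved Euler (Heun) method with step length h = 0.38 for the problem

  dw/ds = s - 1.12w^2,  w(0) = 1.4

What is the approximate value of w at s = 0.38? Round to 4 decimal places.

0.9870

Heun: k1 = f(s_n, w_n); k2 = f(s_n + h, w_n + h·k1); w_{n+1} = w_n + (h/2)·(k1 + k2).
s=0.000000, w=1.400000:
  k1 = f(0.000000, 1.400000) = -2.195200
  k2 = f(0.380000, 0.565824) = 0.021424
  w ← 1.400000 + (0.38/2)·(-2.195200 + 0.021424) = 0.986983
w(0.38) ≈ 0.9870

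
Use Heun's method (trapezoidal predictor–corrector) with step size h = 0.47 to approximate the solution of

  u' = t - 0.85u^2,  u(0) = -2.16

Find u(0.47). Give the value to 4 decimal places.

-6.2158

Heun: k1 = f(t_n, u_n); k2 = f(t_n + h, u_n + h·k1); u_{n+1} = u_n + (h/2)·(k1 + k2).
t=0.000000, u=-2.160000:
  k1 = f(0.000000, -2.160000) = -3.965760
  k2 = f(0.470000, -4.023907) = -13.293055
  u ← -2.160000 + (0.47/2)·(-3.965760 + (-13.293055)) = -6.215821
u(0.47) ≈ -6.2158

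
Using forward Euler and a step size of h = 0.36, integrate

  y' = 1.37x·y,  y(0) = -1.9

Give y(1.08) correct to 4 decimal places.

-3.0318

Euler: y_{n+1} = y_n + h·f(x_n, y_n).
x=0.000000, y=-1.900000: f=0.000000 → y ← -1.900000 + 0.36·0.000000 = -1.900000
x=0.360000, y=-1.900000: f=-0.937080 → y ← -1.900000 + 0.36·(-0.937080) = -2.237349
x=0.720000, y=-2.237349: f=-2.206921 → y ← -2.237349 + 0.36·(-2.206921) = -3.031840
y(1.08) ≈ -3.0318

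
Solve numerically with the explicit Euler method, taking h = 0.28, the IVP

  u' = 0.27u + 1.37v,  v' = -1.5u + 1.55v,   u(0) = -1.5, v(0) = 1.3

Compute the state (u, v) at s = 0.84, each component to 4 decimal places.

Euler on (u,v): u_{n+1} = u_n + h·u', v_{n+1} = v_n + h·v'.
0.000000: (-1.500000, 1.300000); f=(1.376000, 4.265000) → (-1.114720, 2.494200)
0.280000: (-1.114720, 2.494200); f=(3.116080, 5.538090) → (-0.242218, 4.044865)
0.560000: (-0.242218, 4.044865); f=(5.476067, 6.632868) → (1.291081, 5.902068)
(u(0.84), v(0.84)) ≈ (1.2911, 5.9021)

1.2911, 5.9021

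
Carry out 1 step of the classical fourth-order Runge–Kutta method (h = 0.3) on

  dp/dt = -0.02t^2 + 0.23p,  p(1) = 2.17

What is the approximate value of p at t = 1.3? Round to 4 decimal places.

RK4: k1 = f(t_n, p_n); k2 = f(t_n + h/2, p_n + (h/2)·k1); k3 = f(t_n + h/2, p_n + (h/2)·k2); k4 = f(t_n + h, p_n + h·k3); p_{n+1} = p_n + (h/6)·(k1 + 2k2 + 2k3 + k4).
t=1.000000, p=2.170000:
  k1 = f(1.000000, 2.170000) = 0.479100
  k2 = f(1.150000, 2.241865) = 0.489179
  k3 = f(1.150000, 2.243377) = 0.489527
  k4 = f(1.300000, 2.316858) = 0.499077
  p ← 2.170000 + (0.3/6)·(k1 + 2k2 + 2k3 + k4) = 2.316779
p(1.3) ≈ 2.3168

2.3168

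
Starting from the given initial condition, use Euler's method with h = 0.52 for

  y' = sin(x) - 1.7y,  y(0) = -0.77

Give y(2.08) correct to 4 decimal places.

0.5753

Euler: y_{n+1} = y_n + h·f(x_n, y_n).
x=0.000000, y=-0.770000: f=1.309000 → y ← -0.770000 + 0.52·1.309000 = -0.089320
x=0.520000, y=-0.089320: f=0.648724 → y ← -0.089320 + 0.52·0.648724 = 0.248017
x=1.040000, y=0.248017: f=0.440776 → y ← 0.248017 + 0.52·0.440776 = 0.477220
x=1.560000, y=0.477220: f=0.188668 → y ← 0.477220 + 0.52·0.188668 = 0.575327
y(2.08) ≈ 0.5753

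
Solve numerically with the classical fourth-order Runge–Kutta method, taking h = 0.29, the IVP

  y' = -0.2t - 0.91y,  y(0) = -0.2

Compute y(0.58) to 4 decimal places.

-0.1464

RK4: k1 = f(t_n, y_n); k2 = f(t_n + h/2, y_n + (h/2)·k1); k3 = f(t_n + h/2, y_n + (h/2)·k2); k4 = f(t_n + h, y_n + h·k3); y_{n+1} = y_n + (h/6)·(k1 + 2k2 + 2k3 + k4).
t=0.000000, y=-0.200000:
  k1 = f(0.000000, -0.200000) = 0.182000
  k2 = f(0.145000, -0.173610) = 0.128985
  k3 = f(0.145000, -0.181297) = 0.135980
  k4 = f(0.290000, -0.160566) = 0.088115
  y ← -0.200000 + (0.29/6)·(k1 + 2k2 + 2k3 + k4) = -0.161331
t=0.290000, y=-0.161331:
  k1 = f(0.290000, -0.161331) = 0.088811
  k2 = f(0.435000, -0.148453) = 0.048093
  k3 = f(0.435000, -0.154358) = 0.053465
  k4 = f(0.580000, -0.145826) = 0.016702
  y ← -0.161331 + (0.29/6)·(k1 + 2k2 + 2k3 + k4) = -0.146414
y(0.58) ≈ -0.1464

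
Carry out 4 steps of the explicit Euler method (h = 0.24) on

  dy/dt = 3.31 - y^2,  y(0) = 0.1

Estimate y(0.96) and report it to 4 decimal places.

Euler: y_{n+1} = y_n + h·f(t_n, y_n).
t=0.000000, y=0.100000: f=3.300000 → y ← 0.100000 + 0.24·3.300000 = 0.892000
t=0.240000, y=0.892000: f=2.514336 → y ← 0.892000 + 0.24·2.514336 = 1.495441
t=0.480000, y=1.495441: f=1.073657 → y ← 1.495441 + 0.24·1.073657 = 1.753118
t=0.720000, y=1.753118: f=0.236576 → y ← 1.753118 + 0.24·0.236576 = 1.809897
y(0.96) ≈ 1.8099

1.8099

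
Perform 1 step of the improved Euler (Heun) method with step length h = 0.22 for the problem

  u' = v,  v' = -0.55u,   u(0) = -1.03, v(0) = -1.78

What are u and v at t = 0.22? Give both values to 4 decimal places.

-1.4079, -1.6317

Heun on (u,v): k1 = f(t_n, state_n); k2 = f(t_n + h, state_n + h·k1); state_{n+1} = state_n + (h/2)·(k1 + k2).
0.000000: (-1.030000, -1.780000)
  k1 = (-1.780000, 0.566500)
  predictor → (-1.421600, -1.655370)
  k2 = (-1.655370, 0.781880)
  → (-1.407891, -1.631678)
(u(0.22), v(0.22)) ≈ (-1.4079, -1.6317)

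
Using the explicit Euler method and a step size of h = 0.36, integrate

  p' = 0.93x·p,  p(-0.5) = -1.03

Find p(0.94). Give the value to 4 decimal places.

Euler: p_{n+1} = p_n + h·f(x_n, p_n).
x=-0.500000, p=-1.030000: f=0.478950 → p ← -1.030000 + 0.36·0.478950 = -0.857578
x=-0.140000, p=-0.857578: f=0.111657 → p ← -0.857578 + 0.36·0.111657 = -0.817382
x=0.220000, p=-0.817382: f=-0.167236 → p ← -0.817382 + 0.36·(-0.167236) = -0.877587
x=0.580000, p=-0.877587: f=-0.473370 → p ← -0.877587 + 0.36·(-0.473370) = -1.048000
p(0.94) ≈ -1.0480

-1.0480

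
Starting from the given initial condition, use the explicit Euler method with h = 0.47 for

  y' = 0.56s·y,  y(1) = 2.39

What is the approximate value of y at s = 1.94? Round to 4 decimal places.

Euler: y_{n+1} = y_n + h·f(s_n, y_n).
s=1.000000, y=2.390000: f=1.338400 → y ← 2.390000 + 0.47·1.338400 = 3.019048
s=1.470000, y=3.019048: f=2.485280 → y ← 3.019048 + 0.47·2.485280 = 4.187130
y(1.94) ≈ 4.1871

4.1871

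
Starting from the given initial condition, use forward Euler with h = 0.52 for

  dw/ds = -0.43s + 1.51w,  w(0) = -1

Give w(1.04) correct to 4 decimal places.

Euler: w_{n+1} = w_n + h·f(s_n, w_n).
s=0.000000, w=-1.000000: f=-1.510000 → w ← -1.000000 + 0.52·(-1.510000) = -1.785200
s=0.520000, w=-1.785200: f=-2.919252 → w ← -1.785200 + 0.52·(-2.919252) = -3.303211
w(1.04) ≈ -3.3032

-3.3032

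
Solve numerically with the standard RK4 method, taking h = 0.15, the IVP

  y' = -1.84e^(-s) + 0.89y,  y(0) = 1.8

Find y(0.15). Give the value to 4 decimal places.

1.7824

RK4: k1 = f(s_n, y_n); k2 = f(s_n + h/2, y_n + (h/2)·k1); k3 = f(s_n + h/2, y_n + (h/2)·k2); k4 = f(s_n + h, y_n + h·k3); y_{n+1} = y_n + (h/6)·(k1 + 2k2 + 2k3 + k4).
s=0.000000, y=1.800000:
  k1 = f(0.000000, 1.800000) = -0.238000
  k2 = f(0.075000, 1.782150) = -0.120935
  k3 = f(0.075000, 1.790930) = -0.113120
  k4 = f(0.150000, 1.783032) = 0.003196
  y ← 1.800000 + (0.15/6)·(k1 + 2k2 + 2k3 + k4) = 1.782427
y(0.15) ≈ 1.7824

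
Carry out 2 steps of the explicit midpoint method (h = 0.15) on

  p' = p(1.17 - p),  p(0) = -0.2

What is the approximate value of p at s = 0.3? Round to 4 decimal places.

Midpoint: k1 = f(s_n, p_n); k2 = f(s_n + h/2, p_n + (h/2)·k1); p_{n+1} = p_n + h·k2.
s=0.000000, p=-0.200000:
  k1 = f(0.000000, -0.200000) = -0.274000
  k2 = f(0.075000, -0.220550) = -0.306686
  p ← -0.200000 + 0.15·(-0.306686) = -0.246003
s=0.150000, p=-0.246003:
  k1 = f(0.150000, -0.246003) = -0.348341
  k2 = f(0.225000, -0.272128) = -0.392444
  p ← -0.246003 + 0.15·(-0.392444) = -0.304869
p(0.3) ≈ -0.3049

-0.3049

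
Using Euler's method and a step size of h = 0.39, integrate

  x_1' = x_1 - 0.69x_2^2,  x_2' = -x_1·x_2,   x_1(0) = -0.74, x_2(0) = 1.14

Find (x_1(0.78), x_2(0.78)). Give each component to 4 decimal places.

Euler on (x_1,x_2): x_1_{n+1} = x_1_n + h·x_1', x_2_{n+1} = x_2_n + h·x_2'.
0.000000: (-0.740000, 1.140000); f=(-1.636724, 0.843600) → (-1.378322, 1.469004)
0.390000: (-1.378322, 1.469004); f=(-2.867324, 2.024761) → (-2.496579, 2.258661)
(x_1(0.78), x_2(0.78)) ≈ (-2.4966, 2.2587)

-2.4966, 2.2587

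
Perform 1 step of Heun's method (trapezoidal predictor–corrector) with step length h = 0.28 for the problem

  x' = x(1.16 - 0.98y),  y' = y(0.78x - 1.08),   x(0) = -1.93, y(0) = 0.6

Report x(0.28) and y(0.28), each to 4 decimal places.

-2.3973, 0.3173

Heun on (x,y): k1 = f(t_n, state_n); k2 = f(t_n + h, state_n + h·k1); state_{n+1} = state_n + (h/2)·(k1 + k2).
0.000000: (-1.930000, 0.600000)
  k1 = (-1.103960, -1.551240)
  predictor → (-2.239109, 0.165653)
  k2 = (-2.233870, -0.468218)
  → (-2.397296, 0.317276)
(x(0.28), y(0.28)) ≈ (-2.3973, 0.3173)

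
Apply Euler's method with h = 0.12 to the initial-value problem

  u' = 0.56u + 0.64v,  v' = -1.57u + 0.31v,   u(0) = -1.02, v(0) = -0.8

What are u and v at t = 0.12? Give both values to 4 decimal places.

-1.1500, -0.6376

Euler on (u,v): u_{n+1} = u_n + h·u', v_{n+1} = v_n + h·v'.
0.000000: (-1.020000, -0.800000); f=(-1.083200, 1.353400) → (-1.149984, -0.637592)
(u(0.12), v(0.12)) ≈ (-1.1500, -0.6376)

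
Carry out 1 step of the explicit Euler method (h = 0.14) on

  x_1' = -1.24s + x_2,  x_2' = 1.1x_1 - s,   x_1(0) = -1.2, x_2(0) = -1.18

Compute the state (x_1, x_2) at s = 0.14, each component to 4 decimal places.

Euler on (x_1,x_2): x_1_{n+1} = x_1_n + h·x_1', x_2_{n+1} = x_2_n + h·x_2'.
0.000000: (-1.200000, -1.180000); f=(-1.180000, -1.320000) → (-1.365200, -1.364800)
(x_1(0.14), x_2(0.14)) ≈ (-1.3652, -1.3648)

-1.3652, -1.3648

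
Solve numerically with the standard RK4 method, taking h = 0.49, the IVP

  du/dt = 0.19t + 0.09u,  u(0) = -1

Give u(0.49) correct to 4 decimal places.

-1.0219

RK4: k1 = f(t_n, u_n); k2 = f(t_n + h/2, u_n + (h/2)·k1); k3 = f(t_n + h/2, u_n + (h/2)·k2); k4 = f(t_n + h, u_n + h·k3); u_{n+1} = u_n + (h/6)·(k1 + 2k2 + 2k3 + k4).
t=0.000000, u=-1.000000:
  k1 = f(0.000000, -1.000000) = -0.090000
  k2 = f(0.245000, -1.022050) = -0.045434
  k3 = f(0.245000, -1.011131) = -0.044452
  k4 = f(0.490000, -1.021781) = 0.001140
  u ← -1.000000 + (0.49/6)·(k1 + 2k2 + 2k3 + k4) = -1.021938
u(0.49) ≈ -1.0219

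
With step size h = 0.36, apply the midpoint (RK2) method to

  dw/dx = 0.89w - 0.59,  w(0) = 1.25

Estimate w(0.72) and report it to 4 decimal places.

Midpoint: k1 = f(x_n, w_n); k2 = f(x_n + h/2, w_n + (h/2)·k1); w_{n+1} = w_n + h·k2.
x=0.000000, w=1.250000:
  k1 = f(0.000000, 1.250000) = 0.522500
  k2 = f(0.180000, 1.344050) = 0.606204
  w ← 1.250000 + 0.36·0.606204 = 1.468234
x=0.360000, w=1.468234:
  k1 = f(0.360000, 1.468234) = 0.716728
  k2 = f(0.540000, 1.597245) = 0.831548
  w ← 1.468234 + 0.36·0.831548 = 1.767591
w(0.72) ≈ 1.7676

1.7676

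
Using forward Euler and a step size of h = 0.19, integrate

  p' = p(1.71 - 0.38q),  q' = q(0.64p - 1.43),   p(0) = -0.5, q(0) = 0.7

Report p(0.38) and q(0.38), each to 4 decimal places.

-0.8227, 0.3041

Euler on (p,q): p_{n+1} = p_n + h·p', q_{n+1} = q_n + h·q'.
0.000000: (-0.500000, 0.700000); f=(-0.722000, -1.225000) → (-0.637180, 0.467250)
0.190000: (-0.637180, 0.467250); f=(-0.976443, -0.858710) → (-0.822704, 0.304095)
(p(0.38), q(0.38)) ≈ (-0.8227, 0.3041)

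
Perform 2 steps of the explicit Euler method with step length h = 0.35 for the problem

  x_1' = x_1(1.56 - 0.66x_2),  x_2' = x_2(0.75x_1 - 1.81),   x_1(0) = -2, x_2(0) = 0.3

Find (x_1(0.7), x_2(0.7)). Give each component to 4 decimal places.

Euler on (x_1,x_2): x_1_{n+1} = x_1_n + h·x_1', x_2_{n+1} = x_2_n + h·x_2'.
0.000000: (-2.000000, 0.300000); f=(-2.724000, -0.993000) → (-2.953400, -0.047550)
0.350000: (-2.953400, -0.047550); f=(-4.699991, 0.191391) → (-4.598397, 0.019437)
(x_1(0.7), x_2(0.7)) ≈ (-4.5984, 0.0194)

-4.5984, 0.0194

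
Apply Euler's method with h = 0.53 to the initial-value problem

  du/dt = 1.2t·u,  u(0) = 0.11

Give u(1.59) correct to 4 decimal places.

0.2462

Euler: u_{n+1} = u_n + h·f(t_n, u_n).
t=0.000000, u=0.110000: f=0.000000 → u ← 0.110000 + 0.53·0.000000 = 0.110000
t=0.530000, u=0.110000: f=0.069960 → u ← 0.110000 + 0.53·0.069960 = 0.147079
t=1.060000, u=0.147079: f=0.187084 → u ← 0.147079 + 0.53·0.187084 = 0.246233
u(1.59) ≈ 0.2462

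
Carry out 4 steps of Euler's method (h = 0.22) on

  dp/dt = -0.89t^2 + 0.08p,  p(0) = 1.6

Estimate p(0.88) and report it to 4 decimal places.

Euler: p_{n+1} = p_n + h·f(t_n, p_n).
t=0.000000, p=1.600000: f=0.128000 → p ← 1.600000 + 0.22·0.128000 = 1.628160
t=0.220000, p=1.628160: f=0.087177 → p ← 1.628160 + 0.22·0.087177 = 1.647339
t=0.440000, p=1.647339: f=-0.040517 → p ← 1.647339 + 0.22·(-0.040517) = 1.638425
t=0.660000, p=1.638425: f=-0.256610 → p ← 1.638425 + 0.22·(-0.256610) = 1.581971
p(0.88) ≈ 1.5820

1.5820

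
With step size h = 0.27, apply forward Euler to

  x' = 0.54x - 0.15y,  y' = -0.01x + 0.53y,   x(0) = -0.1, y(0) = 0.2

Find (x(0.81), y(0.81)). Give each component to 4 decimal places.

Euler on (x,y): x_{n+1} = x_n + h·x', y_{n+1} = y_n + h·y'.
0.000000: (-0.100000, 0.200000); f=(-0.084000, 0.107000) → (-0.122680, 0.228890)
0.270000: (-0.122680, 0.228890); f=(-0.100581, 0.122539) → (-0.149837, 0.261975)
0.540000: (-0.149837, 0.261975); f=(-0.120208, 0.140345) → (-0.182293, 0.299869)
(x(0.81), y(0.81)) ≈ (-0.1823, 0.2999)

-0.1823, 0.2999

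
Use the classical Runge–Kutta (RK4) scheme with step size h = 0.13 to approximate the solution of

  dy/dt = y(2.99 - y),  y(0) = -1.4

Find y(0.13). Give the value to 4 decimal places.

RK4: k1 = f(t_n, y_n); k2 = f(t_n + h/2, y_n + (h/2)·k1); k3 = f(t_n + h/2, y_n + (h/2)·k2); k4 = f(t_n + h, y_n + h·k3); y_{n+1} = y_n + (h/6)·(k1 + 2k2 + 2k3 + k4).
t=0.000000, y=-1.400000:
  k1 = f(0.000000, -1.400000) = -6.146000
  k2 = f(0.065000, -1.799490) = -8.618639
  k3 = f(0.065000, -1.960212) = -9.703462
  k4 = f(0.130000, -2.661450) = -15.041052
  y ← -1.400000 + (0.13/6)·(k1 + 2k2 + 2k3 + k4) = -2.653011
y(0.13) ≈ -2.6530

-2.6530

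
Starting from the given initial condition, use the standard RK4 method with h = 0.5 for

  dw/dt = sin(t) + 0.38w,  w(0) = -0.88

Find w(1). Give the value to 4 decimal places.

-0.7606

RK4: k1 = f(t_n, w_n); k2 = f(t_n + h/2, w_n + (h/2)·k1); k3 = f(t_n + h/2, w_n + (h/2)·k2); k4 = f(t_n + h, w_n + h·k3); w_{n+1} = w_n + (h/6)·(k1 + 2k2 + 2k3 + k4).
t=0.000000, w=-0.880000:
  k1 = f(0.000000, -0.880000) = -0.334400
  k2 = f(0.250000, -0.963600) = -0.118764
  k3 = f(0.250000, -0.909691) = -0.098279
  k4 = f(0.500000, -0.929139) = 0.126353
  w ← -0.880000 + (0.5/6)·(k1 + 2k2 + 2k3 + k4) = -0.933511
t=0.500000, w=-0.933511:
  k1 = f(0.500000, -0.933511) = 0.124691
  k2 = f(0.750000, -0.902338) = 0.338750
  k3 = f(0.750000, -0.848824) = 0.359086
  k4 = f(1.000000, -0.753968) = 0.554963
  w ← -0.933511 + (0.5/6)·(k1 + 2k2 + 2k3 + k4) = -0.760567
w(1) ≈ -0.7606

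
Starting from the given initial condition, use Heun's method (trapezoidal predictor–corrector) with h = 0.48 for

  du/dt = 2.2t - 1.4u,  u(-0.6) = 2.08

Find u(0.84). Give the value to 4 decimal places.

Heun: k1 = f(t_n, u_n); k2 = f(t_n + h, u_n + h·k1); u_{n+1} = u_n + (h/2)·(k1 + k2).
t=-0.600000, u=2.080000:
  k1 = f(-0.600000, 2.080000) = -4.232000
  k2 = f(-0.120000, 0.048640) = -0.332096
  u ← 2.080000 + (0.48/2)·(-4.232000 + (-0.332096)) = 0.984617
t=-0.120000, u=0.984617:
  k1 = f(-0.120000, 0.984617) = -1.642464
  k2 = f(0.360000, 0.196234) = 0.517272
  u ← 0.984617 + (0.48/2)·(-1.642464 + 0.517272) = 0.714571
t=0.360000, u=0.714571:
  k1 = f(0.360000, 0.714571) = -0.208399
  k2 = f(0.840000, 0.614539) = 0.987645
  u ← 0.714571 + (0.48/2)·(-0.208399 + 0.987645) = 0.901590
u(0.84) ≈ 0.9016

0.9016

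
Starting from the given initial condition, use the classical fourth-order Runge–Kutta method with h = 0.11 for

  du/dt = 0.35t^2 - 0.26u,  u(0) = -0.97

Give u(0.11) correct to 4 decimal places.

-0.9425

RK4: k1 = f(t_n, u_n); k2 = f(t_n + h/2, u_n + (h/2)·k1); k3 = f(t_n + h/2, u_n + (h/2)·k2); k4 = f(t_n + h, u_n + h·k3); u_{n+1} = u_n + (h/6)·(k1 + 2k2 + 2k3 + k4).
t=0.000000, u=-0.970000:
  k1 = f(0.000000, -0.970000) = 0.252200
  k2 = f(0.055000, -0.956129) = 0.249652
  k3 = f(0.055000, -0.956269) = 0.249689
  k4 = f(0.110000, -0.942534) = 0.249294
  u ← -0.970000 + (0.11/6)·(k1 + 2k2 + 2k3 + k4) = -0.942497
u(0.11) ≈ -0.9425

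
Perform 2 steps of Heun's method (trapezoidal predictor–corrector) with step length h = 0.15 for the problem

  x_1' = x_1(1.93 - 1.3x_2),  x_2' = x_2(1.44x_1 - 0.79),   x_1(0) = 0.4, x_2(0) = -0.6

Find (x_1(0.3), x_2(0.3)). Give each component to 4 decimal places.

Heun on (x_1,x_2): k1 = f(t_n, state_n); k2 = f(t_n + h, state_n + h·k1); state_{n+1} = state_n + (h/2)·(k1 + k2).
0.000000: (0.400000, -0.600000)
  k1 = (1.084000, 0.128400)
  predictor → (0.562600, -0.580740)
  k2 = (1.510560, -0.011698)
  → (0.594592, -0.591247)
0.150000: (0.594592, -0.591247)
  k1 = (1.604579, -0.039148)
  predictor → (0.835279, -0.597120)
  k2 = (2.260478, -0.246492)
  → (0.884471, -0.612670)
(x_1(0.3), x_2(0.3)) ≈ (0.8845, -0.6127)

0.8845, -0.6127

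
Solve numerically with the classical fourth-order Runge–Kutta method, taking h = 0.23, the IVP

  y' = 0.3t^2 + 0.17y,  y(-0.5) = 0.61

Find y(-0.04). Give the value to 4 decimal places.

0.6728

RK4: k1 = f(t_n, y_n); k2 = f(t_n + h/2, y_n + (h/2)·k1); k3 = f(t_n + h/2, y_n + (h/2)·k2); k4 = f(t_n + h, y_n + h·k3); y_{n+1} = y_n + (h/6)·(k1 + 2k2 + 2k3 + k4).
t=-0.500000, y=0.610000:
  k1 = f(-0.500000, 0.610000) = 0.178700
  k2 = f(-0.385000, 0.630551) = 0.151661
  k3 = f(-0.385000, 0.627441) = 0.151132
  k4 = f(-0.270000, 0.644760) = 0.131479
  y ← 0.610000 + (0.23/6)·(k1 + 2k2 + 2k3 + k4) = 0.645104
t=-0.270000, y=0.645104:
  k1 = f(-0.270000, 0.645104) = 0.131538
  k2 = f(-0.155000, 0.660231) = 0.119447
  k3 = f(-0.155000, 0.658841) = 0.119210
  k4 = f(-0.040000, 0.672523) = 0.114809
  y ← 0.645104 + (0.23/6)·(k1 + 2k2 + 2k3 + k4) = 0.672845
y(-0.04) ≈ 0.6728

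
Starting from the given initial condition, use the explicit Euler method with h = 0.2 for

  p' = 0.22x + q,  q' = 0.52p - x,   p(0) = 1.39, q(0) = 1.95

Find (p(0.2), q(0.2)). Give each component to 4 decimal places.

1.7800, 2.0946

Euler on (p,q): p_{n+1} = p_n + h·p', q_{n+1} = q_n + h·q'.
0.000000: (1.390000, 1.950000); f=(1.950000, 0.722800) → (1.780000, 2.094560)
(p(0.2), q(0.2)) ≈ (1.7800, 2.0946)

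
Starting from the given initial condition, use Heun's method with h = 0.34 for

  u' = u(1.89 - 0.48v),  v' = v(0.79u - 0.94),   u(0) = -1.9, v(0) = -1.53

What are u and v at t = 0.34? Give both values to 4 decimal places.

Heun on (u,v): k1 = f(t_n, state_n); k2 = f(t_n + h, state_n + h·k1); state_{n+1} = state_n + (h/2)·(k1 + k2).
0.000000: (-1.900000, -1.530000)
  k1 = (-4.986360, 3.734730)
  predictor → (-3.595362, -0.260192)
  k2 = (-7.244267, 0.983613)
  → (-3.979207, -0.727882)
(u(0.34), v(0.34)) ≈ (-3.9792, -0.7279)

-3.9792, -0.7279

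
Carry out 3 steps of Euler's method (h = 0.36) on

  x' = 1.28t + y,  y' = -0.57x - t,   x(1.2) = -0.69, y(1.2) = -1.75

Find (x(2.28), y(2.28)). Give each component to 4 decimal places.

-0.7781, -2.9752

Euler on (x,y): x_{n+1} = x_n + h·x', y_{n+1} = y_n + h·y'.
1.200000: (-0.690000, -1.750000); f=(-0.214000, -0.806700) → (-0.767040, -2.040412)
1.560000: (-0.767040, -2.040412); f=(-0.043612, -1.122787) → (-0.782740, -2.444615)
1.920000: (-0.782740, -2.444615); f=(0.012985, -1.473838) → (-0.778066, -2.975197)
(x(2.28), y(2.28)) ≈ (-0.7781, -2.9752)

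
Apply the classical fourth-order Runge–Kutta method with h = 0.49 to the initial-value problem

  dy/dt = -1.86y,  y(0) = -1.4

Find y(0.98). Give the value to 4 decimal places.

RK4: k1 = f(t_n, y_n); k2 = f(t_n + h/2, y_n + (h/2)·k1); k3 = f(t_n + h/2, y_n + (h/2)·k2); k4 = f(t_n + h, y_n + h·k3); y_{n+1} = y_n + (h/6)·(k1 + 2k2 + 2k3 + k4).
t=0.000000, y=-1.400000:
  k1 = f(0.000000, -1.400000) = 2.604000
  k2 = f(0.245000, -0.762020) = 1.417357
  k3 = f(0.245000, -1.052747) = 1.958110
  k4 = f(0.490000, -0.440526) = 0.819378
  y ← -1.400000 + (0.49/6)·(k1 + 2k2 + 2k3 + k4) = -0.569098
t=0.490000, y=-0.569098:
  k1 = f(0.490000, -0.569098) = 1.058522
  k2 = f(0.735000, -0.309760) = 0.576153
  k3 = f(0.735000, -0.427940) = 0.795969
  k4 = f(0.980000, -0.179073) = 0.333076
  y ← -0.569098 + (0.49/6)·(k1 + 2k2 + 2k3 + k4) = -0.231337
y(0.98) ≈ -0.2313

-0.2313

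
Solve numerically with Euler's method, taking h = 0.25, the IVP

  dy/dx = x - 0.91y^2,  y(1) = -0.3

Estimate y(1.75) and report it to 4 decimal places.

Euler: y_{n+1} = y_n + h·f(x_n, y_n).
x=1.000000, y=-0.300000: f=0.918100 → y ← -0.300000 + 0.25·0.918100 = -0.070475
x=1.250000, y=-0.070475: f=1.245480 → y ← -0.070475 + 0.25·1.245480 = 0.240895
x=1.500000, y=0.240895: f=1.447192 → y ← 0.240895 + 0.25·1.447192 = 0.602693
y(1.75) ≈ 0.6027

0.6027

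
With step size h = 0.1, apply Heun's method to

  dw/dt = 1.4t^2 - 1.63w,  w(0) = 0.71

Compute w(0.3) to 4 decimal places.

Heun: k1 = f(t_n, w_n); k2 = f(t_n + h, w_n + h·k1); w_{n+1} = w_n + (h/2)·(k1 + k2).
t=0.000000, w=0.710000:
  k1 = f(0.000000, 0.710000) = -1.157300
  k2 = f(0.100000, 0.594270) = -0.954660
  w ← 0.710000 + (0.1/2)·(-1.157300 + (-0.954660)) = 0.604402
t=0.100000, w=0.604402:
  k1 = f(0.100000, 0.604402) = -0.971175
  k2 = f(0.200000, 0.507284) = -0.770874
  w ← 0.604402 + (0.1/2)·(-0.971175 + (-0.770874)) = 0.517300
t=0.200000, w=0.517300:
  k1 = f(0.200000, 0.517300) = -0.787198
  k2 = f(0.300000, 0.438580) = -0.588885
  w ← 0.517300 + (0.1/2)·(-0.787198 + (-0.588885)) = 0.448495
w(0.3) ≈ 0.4485

0.4485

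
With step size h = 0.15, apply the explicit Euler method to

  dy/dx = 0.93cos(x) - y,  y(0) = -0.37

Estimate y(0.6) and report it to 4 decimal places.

Euler: y_{n+1} = y_n + h·f(x_n, y_n).
x=0.000000, y=-0.370000: f=1.300000 → y ← -0.370000 + 0.15·1.300000 = -0.175000
x=0.150000, y=-0.175000: f=1.094557 → y ← -0.175000 + 0.15·1.094557 = -0.010816
x=0.300000, y=-0.010816: f=0.899279 → y ← -0.010816 + 0.15·0.899279 = 0.124075
x=0.450000, y=0.124075: f=0.713340 → y ← 0.124075 + 0.15·0.713340 = 0.231077
y(0.6) ≈ 0.2311

0.2311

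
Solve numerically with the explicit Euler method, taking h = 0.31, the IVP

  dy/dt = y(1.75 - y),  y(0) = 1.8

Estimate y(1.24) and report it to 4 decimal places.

1.7521

Euler: y_{n+1} = y_n + h·f(t_n, y_n).
t=0.000000, y=1.800000: f=-0.090000 → y ← 1.800000 + 0.31·(-0.090000) = 1.772100
t=0.310000, y=1.772100: f=-0.039163 → y ← 1.772100 + 0.31·(-0.039163) = 1.759959
t=0.620000, y=1.759959: f=-0.017528 → y ← 1.759959 + 0.31·(-0.017528) = 1.754526
t=0.930000, y=1.754526: f=-0.007940 → y ← 1.754526 + 0.31·(-0.007940) = 1.752064
y(1.24) ≈ 1.7521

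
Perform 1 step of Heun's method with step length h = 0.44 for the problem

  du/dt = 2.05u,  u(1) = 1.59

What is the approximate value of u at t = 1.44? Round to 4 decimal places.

Heun: k1 = f(t_n, u_n); k2 = f(t_n + h, u_n + h·k1); u_{n+1} = u_n + (h/2)·(k1 + k2).
t=1.000000, u=1.590000:
  k1 = f(1.000000, 1.590000) = 3.259500
  k2 = f(1.440000, 3.024180) = 6.199569
  u ← 1.590000 + (0.44/2)·(3.259500 + 6.199569) = 3.670995
u(1.44) ≈ 3.6710

3.6710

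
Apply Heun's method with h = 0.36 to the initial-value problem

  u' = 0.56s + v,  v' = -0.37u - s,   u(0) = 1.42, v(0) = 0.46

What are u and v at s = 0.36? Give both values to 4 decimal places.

1.5878, 0.1950

Heun on (u,v): k1 = f(s_n, state_n); k2 = f(s_n + h, state_n + h·k1); state_{n+1} = state_n + (h/2)·(k1 + k2).
0.000000: (1.420000, 0.460000)
  k1 = (0.460000, -0.525400)
  predictor → (1.585600, 0.270856)
  k2 = (0.472456, -0.946672)
  → (1.587842, 0.195027)
(u(0.36), v(0.36)) ≈ (1.5878, 0.1950)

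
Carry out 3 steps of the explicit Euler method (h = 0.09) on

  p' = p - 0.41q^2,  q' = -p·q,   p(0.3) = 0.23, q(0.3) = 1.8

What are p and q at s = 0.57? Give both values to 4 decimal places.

-0.0811, 1.7375

Euler on (p,q): p_{n+1} = p_n + h·p', q_{n+1} = q_n + h·q'.
0.300000: (0.230000, 1.800000); f=(-1.098400, -0.414000) → (0.131144, 1.762740)
0.390000: (0.131144, 1.762740); f=(-1.142829, -0.231173) → (0.028289, 1.741934)
0.480000: (0.028289, 1.741934); f=(-1.215788, -0.049278) → (-0.081132, 1.737499)
(p(0.57), q(0.57)) ≈ (-0.0811, 1.7375)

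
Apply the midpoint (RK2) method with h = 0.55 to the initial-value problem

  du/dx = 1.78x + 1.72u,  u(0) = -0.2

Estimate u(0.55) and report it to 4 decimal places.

-0.2095

Midpoint: k1 = f(x_n, u_n); k2 = f(x_n + h/2, u_n + (h/2)·k1); u_{n+1} = u_n + h·k2.
x=0.000000, u=-0.200000:
  k1 = f(0.000000, -0.200000) = -0.344000
  k2 = f(0.275000, -0.294600) = -0.017212
  u ← -0.200000 + 0.55·(-0.017212) = -0.209467
u(0.55) ≈ -0.2095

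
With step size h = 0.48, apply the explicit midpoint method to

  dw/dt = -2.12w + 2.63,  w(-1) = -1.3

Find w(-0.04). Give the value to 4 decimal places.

0.6050

Midpoint: k1 = f(t_n, w_n); k2 = f(t_n + h/2, w_n + (h/2)·k1); w_{n+1} = w_n + h·k2.
t=-1.000000, w=-1.300000:
  k1 = f(-1.000000, -1.300000) = 5.386000
  k2 = f(-0.760000, -0.007360) = 2.645603
  w ← -1.300000 + 0.48·2.645603 = -0.030110
t=-0.520000, w=-0.030110:
  k1 = f(-0.520000, -0.030110) = 2.693834
  k2 = f(-0.280000, 0.616410) = 1.323211
  w ← -0.030110 + 0.48·1.323211 = 0.605031
w(-0.04) ≈ 0.6050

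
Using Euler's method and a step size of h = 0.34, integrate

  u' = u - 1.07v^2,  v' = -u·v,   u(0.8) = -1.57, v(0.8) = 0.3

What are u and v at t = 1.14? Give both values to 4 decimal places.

-2.1365, 0.4601

Euler on (u,v): u_{n+1} = u_n + h·u', v_{n+1} = v_n + h·v'.
0.800000: (-1.570000, 0.300000); f=(-1.666300, 0.471000) → (-2.136542, 0.460140)
(u(1.14), v(1.14)) ≈ (-2.1365, 0.4601)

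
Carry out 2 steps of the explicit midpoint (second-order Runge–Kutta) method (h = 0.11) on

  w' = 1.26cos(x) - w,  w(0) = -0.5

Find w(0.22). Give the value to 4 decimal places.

Midpoint: k1 = f(x_n, w_n); k2 = f(x_n + h/2, w_n + (h/2)·k1); w_{n+1} = w_n + h·k2.
x=0.000000, w=-0.500000:
  k1 = f(0.000000, -0.500000) = 1.760000
  k2 = f(0.055000, -0.403200) = 1.661295
  w ← -0.500000 + 0.11·1.661295 = -0.317258
x=0.110000, w=-0.317258:
  k1 = f(0.110000, -0.317258) = 1.569642
  k2 = f(0.165000, -0.230927) = 1.473814
  w ← -0.317258 + 0.11·1.473814 = -0.155138
w(0.22) ≈ -0.1551

-0.1551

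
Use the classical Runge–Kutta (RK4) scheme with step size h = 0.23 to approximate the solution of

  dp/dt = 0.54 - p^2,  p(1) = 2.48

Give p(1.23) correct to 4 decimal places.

1.6639

RK4: k1 = f(t_n, p_n); k2 = f(t_n + h/2, p_n + (h/2)·k1); k3 = f(t_n + h/2, p_n + (h/2)·k2); k4 = f(t_n + h, p_n + h·k3); p_{n+1} = p_n + (h/6)·(k1 + 2k2 + 2k3 + k4).
t=1.000000, p=2.480000:
  k1 = f(1.000000, 2.480000) = -5.610400
  k2 = f(1.115000, 1.834804) = -2.826506
  k3 = f(1.115000, 2.154952) = -4.103817
  k4 = f(1.230000, 1.536122) = -1.819671
  p ← 2.480000 + (0.23/6)·(k1 + 2k2 + 2k3 + k4) = 1.663856
p(1.23) ≈ 1.6639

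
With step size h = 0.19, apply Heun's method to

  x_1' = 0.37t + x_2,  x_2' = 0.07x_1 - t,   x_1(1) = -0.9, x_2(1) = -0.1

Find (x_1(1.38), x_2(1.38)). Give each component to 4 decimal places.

-0.8542, -0.5751

Heun on (x_1,x_2): k1 = f(t_n, state_n); k2 = f(t_n + h, state_n + h·k1); state_{n+1} = state_n + (h/2)·(k1 + k2).
1.000000: (-0.900000, -0.100000)
  k1 = (0.270000, -1.063000)
  predictor → (-0.848700, -0.301970)
  k2 = (0.138330, -1.249409)
  → (-0.861209, -0.319679)
1.190000: (-0.861209, -0.319679)
  k1 = (0.120621, -1.250285)
  predictor → (-0.838291, -0.557233)
  k2 = (-0.046633, -1.438680)
  → (-0.854180, -0.575131)
(x_1(1.38), x_2(1.38)) ≈ (-0.8542, -0.5751)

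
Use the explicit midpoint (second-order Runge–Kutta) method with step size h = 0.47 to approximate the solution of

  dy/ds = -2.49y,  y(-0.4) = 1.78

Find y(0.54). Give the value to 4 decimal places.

0.4712

Midpoint: k1 = f(s_n, y_n); k2 = f(s_n + h/2, y_n + (h/2)·k1); y_{n+1} = y_n + h·k2.
s=-0.400000, y=1.780000:
  k1 = f(-0.400000, 1.780000) = -4.432200
  k2 = f(-0.165000, 0.738433) = -1.838698
  y ← 1.780000 + 0.47·(-1.838698) = 0.915812
s=0.070000, y=0.915812:
  k1 = f(0.070000, 0.915812) = -2.280372
  k2 = f(0.305000, 0.379925) = -0.946012
  y ← 0.915812 + 0.47·(-0.946012) = 0.471186
y(0.54) ≈ 0.4712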